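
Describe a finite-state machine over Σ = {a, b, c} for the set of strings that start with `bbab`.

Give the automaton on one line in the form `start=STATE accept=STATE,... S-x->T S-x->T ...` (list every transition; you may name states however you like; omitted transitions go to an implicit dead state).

Check the first 4 symbols one by one: S0 through S3 record how many have matched `bbab` so far; any wrong symbol goes to the dead state S5. After all 4 match we enter the accepting sink S4.
A 6-state machine:
        a   b   c  
>  S0   S5  S1  S5 
   S1   S5  S2  S5 
   S2   S3  S5  S5 
   S3   S5  S4  S5 
 * S4   S4  S4  S4 
   S5   S5  S5  S5 
(> = start, * = accepting)

start=S0 accept=S4 S0-a->S5 S0-b->S1 S0-c->S5 S1-a->S5 S1-b->S2 S1-c->S5 S2-a->S3 S2-b->S5 S2-c->S5 S3-a->S5 S3-b->S4 S3-c->S5 S4-a->S4 S4-b->S4 S4-c->S4 S5-a->S5 S5-b->S5 S5-c->S5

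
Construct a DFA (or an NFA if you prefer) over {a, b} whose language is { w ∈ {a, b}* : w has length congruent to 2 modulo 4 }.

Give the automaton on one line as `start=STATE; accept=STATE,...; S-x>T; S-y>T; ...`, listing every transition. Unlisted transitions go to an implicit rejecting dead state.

start=q0; accept=q2; q0-a>q1; q0-b>q1; q1-a>q2; q1-b>q2; q2-a>q3; q2-b>q3; q3-a>q0; q3-b>q0

Only the length mod 4 matters, so use a 4-cycle: from any state, every input symbol moves to the next state, wrapping q3 back to q0. Mark q2 accepting.
A 4-state machine:
        a   b  
>  q0   q1  q1 
   q1   q2  q2 
 * q2   q3  q3 
   q3   q0  q0 
(> = start, * = accepting)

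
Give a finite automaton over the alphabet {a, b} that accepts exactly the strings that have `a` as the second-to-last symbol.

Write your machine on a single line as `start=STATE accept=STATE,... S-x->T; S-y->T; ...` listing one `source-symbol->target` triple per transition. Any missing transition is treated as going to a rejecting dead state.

start=S0; accept=S3,S4; S0-a->S1; S0-b->S2; S1-a->S3; S1-b->S4; S2-a->S5; S2-b->S6; S3-a->S3; S3-b->S4; S4-a->S5; S4-b->S6; S5-a->S3; S5-b->S4; S6-a->S5; S6-b->S6

Because acceptance depends on a position counted from the end, the machine has to buffer the most recent 2 symbols. Make each state the string of the last up-to-2 symbols read; on input `x` shift the window left and append `x`. Accept when the buffered window has length 2 and begins with `a`.
        a   b  
>  S0   S1  S2 
   S1   S3  S4 
   S2   S5  S6 
 * S3   S3  S4 
 * S4   S5  S6 
   S5   S3  S4 
   S6   S5  S6 
(> = start, * = accepting)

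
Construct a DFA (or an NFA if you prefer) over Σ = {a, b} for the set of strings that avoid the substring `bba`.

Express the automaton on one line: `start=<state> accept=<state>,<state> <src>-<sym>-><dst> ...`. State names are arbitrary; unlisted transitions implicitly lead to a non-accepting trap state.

Track partial matches of the forbidden pattern `bba`. State S3 is a dead state reached once `bba` has occurred; every other state accepts. S0 means no part of `bba` is currently matched.
A 4-state machine:
        a   b  
>* S0   S0  S1 
 * S1   S0  S2 
 * S2   S3  S2 
   S3   S3  S3 
(> = start, * = accepting)

start=S0 accept=S0,S1,S2 S0-a->S0 S0-b->S1 S1-a->S0 S1-b->S2 S2-a->S3 S2-b->S2 S3-a->S3 S3-b->S3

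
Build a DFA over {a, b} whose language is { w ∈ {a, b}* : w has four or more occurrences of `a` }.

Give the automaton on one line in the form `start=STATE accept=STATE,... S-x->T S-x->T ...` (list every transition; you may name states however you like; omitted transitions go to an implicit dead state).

start=S0 accept=S4,S5 S0-a->S1 S0-b->S0 S1-a->S2 S1-b->S1 S2-a->S3 S2-b->S2 S3-a->S4 S3-b->S3 S4-a->S5 S4-b->S4 S5-a->S5 S5-b->S5

Count `a`s, saturating at 5: states S0 through S4 mean 0 through 4 `a`s seen; S5 means more than 4. Each `a` increments (capped at S5); other symbols loop. Accept from {S4, S5}.
6 states suffice.
        a   b  
>  S0   S1  S0 
   S1   S2  S1 
   S2   S3  S2 
   S3   S4  S3 
 * S4   S5  S4 
 * S5   S5  S5 
(> = start, * = accepting)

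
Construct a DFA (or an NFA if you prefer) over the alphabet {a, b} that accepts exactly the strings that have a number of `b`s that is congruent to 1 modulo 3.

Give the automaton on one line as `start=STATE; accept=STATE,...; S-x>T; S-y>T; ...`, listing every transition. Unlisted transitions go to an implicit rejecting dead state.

start=S0; accept=S1; S0-a>S0; S0-b>S1; S1-a>S1; S1-b>S2; S2-a>S2; S2-b>S0

The only thing that matters is how many `b`s have appeared, reduced mod 3. Use one state per residue: S0 for 0, …, S2 for 2. Reading `b` moves to the next residue; anything else stays put. S1 is accepting.
A 3-state machine:
        a   b  
>  S0   S0  S1 
 * S1   S1  S2 
   S2   S2  S0 
(> = start, * = accepting)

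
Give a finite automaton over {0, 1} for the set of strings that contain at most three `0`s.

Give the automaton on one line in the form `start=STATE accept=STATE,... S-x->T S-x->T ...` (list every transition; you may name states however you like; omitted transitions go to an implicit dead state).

Only the number of `0`s matters, and only up to 4. Make a chain s0 → s1 → s2 → s3 → s4 advanced by each `0` (with s4 absorbing); every other symbol self-loops. The accepting set is {s0, s1, s2, s3}.
        0   1  
>* s0   s1  s0 
 * s1   s2  s1 
 * s2   s3  s2 
 * s3   s4  s3 
   s4   s4  s4 
(> = start, * = accepting)

start=s0 accept=s0,s1,s2,s3 s0-0->s1 s0-1->s0 s1-0->s2 s1-1->s1 s2-0->s3 s2-1->s2 s3-0->s4 s3-1->s3 s4-0->s4 s4-1->s4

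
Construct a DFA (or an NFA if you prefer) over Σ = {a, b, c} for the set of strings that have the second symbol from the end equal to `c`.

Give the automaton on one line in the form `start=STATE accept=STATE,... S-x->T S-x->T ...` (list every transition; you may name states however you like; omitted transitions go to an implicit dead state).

Because acceptance depends on a position counted from the end, the machine has to buffer the most recent 2 symbols. Make each state the string of the last up-to-2 symbols read; on input `x` shift the window left and append `x`. Accept when the buffered window has length 2 and begins with `c`.
With 13 states:
          a    b    c  
>  s0     s1   s2   s3 
   s1     s4   s5   s6 
   s2     s7   s8   s9 
   s3    s10  s11  s12 
   s4     s4   s5   s6 
   s5     s7   s8   s9 
   s6    s10  s11  s12 
   s7     s4   s5   s6 
   s8     s7   s8   s9 
   s9    s10  s11  s12 
 * s10    s4   s5   s6 
 * s11    s7   s8   s9 
 * s12   s10  s11  s12 
(> = start, * = accepting)

start=s0 accept=s10,s11,s12 s0-a->s1 s0-b->s2 s0-c->s3 s1-a->s4 s1-b->s5 s1-c->s6 s2-a->s7 s2-b->s8 s2-c->s9 s3-a->s10 s3-b->s11 s3-c->s12 s4-a->s4 s4-b->s5 s4-c->s6 s5-a->s7 s5-b->s8 s5-c->s9 s6-a->s10 s6-b->s11 s6-c->s12 s7-a->s4 s7-b->s5 s7-c->s6 s8-a->s7 s8-b->s8 s8-c->s9 s9-a->s10 s9-b->s11 s9-c->s12 s10-a->s4 s10-b->s5 s10-c->s6 s11-a->s7 s11-b->s8 s11-c->s9 s12-a->s10 s12-b->s11 s12-c->s12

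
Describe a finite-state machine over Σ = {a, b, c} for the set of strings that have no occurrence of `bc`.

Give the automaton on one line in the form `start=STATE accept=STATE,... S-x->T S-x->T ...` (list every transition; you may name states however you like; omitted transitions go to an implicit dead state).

start=S0 accept=S0,S1 S0-a->S0 S0-b->S1 S0-c->S0 S1-a->S0 S1-b->S1 S1-c->S2 S2-a->S2 S2-b->S2 S2-c->S2

This is the complement of 'contains `bc`'. Use the same substring-matching states — S0 through S2 holding how much of `bc` has just been matched — but flip the accepting set: everything except the trap S2 accepts.
        a   b   c  
>* S0   S0  S1  S0 
 * S1   S0  S1  S2 
   S2   S2  S2  S2 
(> = start, * = accepting)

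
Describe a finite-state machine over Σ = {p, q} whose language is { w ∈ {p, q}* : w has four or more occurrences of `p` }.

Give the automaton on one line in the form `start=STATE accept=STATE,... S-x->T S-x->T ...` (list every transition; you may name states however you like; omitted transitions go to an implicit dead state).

start=S0 accept=S4,S5 S0-p->S1 S0-q->S0 S1-p->S2 S1-q->S1 S2-p->S3 S2-q->S2 S3-p->S4 S3-q->S3 S4-p->S5 S4-q->S4 S5-p->S5 S5-q->S5

Only the number of `p`s matters, and only up to 5. Make a chain S0 → S1 → S2 → S3 → S4 → S5 advanced by each `p` (with S5 absorbing); every other symbol self-loops. The accepting set is {S4, S5}.
With 6 states:
        p   q  
>  S0   S1  S0 
   S1   S2  S1 
   S2   S3  S2 
   S3   S4  S3 
 * S4   S5  S4 
 * S5   S5  S5 
(> = start, * = accepting)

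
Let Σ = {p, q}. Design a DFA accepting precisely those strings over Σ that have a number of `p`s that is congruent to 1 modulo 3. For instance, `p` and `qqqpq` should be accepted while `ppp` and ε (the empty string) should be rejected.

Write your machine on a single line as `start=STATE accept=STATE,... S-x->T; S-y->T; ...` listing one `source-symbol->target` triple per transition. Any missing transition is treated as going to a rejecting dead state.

Keep the running count of `p`s modulo 3: each `p` advances along the cycle S0 → S1 → S2 → S0 while other symbols loop. Accept at S1.
        p   q  
>  S0   S1  S0 
 * S1   S2  S1 
   S2   S0  S2 
(> = start, * = accepting)

start=S0; accept=S1; S0-p->S1; S0-q->S0; S1-p->S2; S1-q->S1; S2-p->S0; S2-q->S2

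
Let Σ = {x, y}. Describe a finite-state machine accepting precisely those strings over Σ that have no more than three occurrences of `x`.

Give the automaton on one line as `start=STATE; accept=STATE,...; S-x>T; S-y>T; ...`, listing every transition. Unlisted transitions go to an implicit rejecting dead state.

Count `x`s, saturating at 4: states q0 through q3 mean 0 through 3 `x`s seen; q4 means more than 3. Each `x` increments (capped at q4); other symbols loop. Accept from {q0, q1, q2, q3}.
        x   y  
>* q0   q1  q0 
 * q1   q2  q1 
 * q2   q3  q2 
 * q3   q4  q3 
   q4   q4  q4 
(> = start, * = accepting)

start=q0; accept=q0,q1,q2,q3; q0-x>q1; q0-y>q0; q1-x>q2; q1-y>q1; q2-x>q3; q2-y>q2; q3-x>q4; q3-y>q3; q4-x>q4; q4-y>q4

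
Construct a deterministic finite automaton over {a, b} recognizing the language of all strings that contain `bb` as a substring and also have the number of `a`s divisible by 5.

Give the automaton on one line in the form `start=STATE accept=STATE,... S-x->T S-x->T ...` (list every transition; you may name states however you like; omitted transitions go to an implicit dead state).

start=s0 accept=s5 s0-a->s1 s0-b->s2 s1-a->s3 s1-b->s4 s2-a->s1 s2-b->s5 s3-a->s6 s3-b->s7 s4-a->s3 s4-b->s8 s5-a->s8 s5-b->s5 s6-a->s9 s6-b->s10 s7-a->s6 s7-b->s11 s8-a->s11 s8-b->s8 s9-a->s0 s9-b->s12 s10-a->s9 s10-b->s13 s11-a->s13 s11-b->s11 s12-a->s0 s12-b->s14 s13-a->s14 s13-b->s13 s14-a->s5 s14-b->s14

Handle the two conditions separately and then intersect. The first has 3 states tracking whether and how much of `bb` has been seen; the second has 5 states tracking the count of `a`s modulo 5. A product state is a pair (one from each), accepting exactly when both do.
          a    b  
>  s0     s1   s2 
   s1     s3   s4 
   s2     s1   s5 
   s3     s6   s7 
   s4     s3   s8 
 * s5     s8   s5 
   s6     s9  s10 
   s7     s6  s11 
   s8    s11   s8 
   s9     s0  s12 
   s10    s9  s13 
   s11   s13  s11 
   s12    s0  s14 
   s13   s14  s13 
   s14    s5  s14 
(> = start, * = accepting)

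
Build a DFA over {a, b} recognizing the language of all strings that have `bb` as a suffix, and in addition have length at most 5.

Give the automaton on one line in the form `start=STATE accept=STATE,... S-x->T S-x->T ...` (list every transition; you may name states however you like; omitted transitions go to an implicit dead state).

Build one automaton per condition and run them in lockstep. One (3 states) tracks how much of the suffix `bb` has currently been matched; the other (7 states) tracks the input length, saturating at 6. Each combined state is a pair, one component from each; accept when both components accept. Minimizing collapses redundant product states.
          a    b  
>  q0     q1   q2 
   q1     q3   q4 
   q2     q3   q5 
   q3     q6   q7 
   q4     q6   q8 
 * q5     q6   q8 
   q6     q9  q10 
   q7     q9  q11 
 * q8     q9  q11 
   q9     q9   q9 
   q10    q9  q12 
 * q11    q9  q12 
 * q12    q9   q9 
(> = start, * = accepting)

start=q0 accept=q5,q8,q11,q12 q0-a->q1 q0-b->q2 q1-a->q3 q1-b->q4 q2-a->q3 q2-b->q5 q3-a->q6 q3-b->q7 q4-a->q6 q4-b->q8 q5-a->q6 q5-b->q8 q6-a->q9 q6-b->q10 q7-a->q9 q7-b->q11 q8-a->q9 q8-b->q11 q9-a->q9 q9-b->q9 q10-a->q9 q10-b->q12 q11-a->q9 q11-b->q12 q12-a->q9 q12-b->q9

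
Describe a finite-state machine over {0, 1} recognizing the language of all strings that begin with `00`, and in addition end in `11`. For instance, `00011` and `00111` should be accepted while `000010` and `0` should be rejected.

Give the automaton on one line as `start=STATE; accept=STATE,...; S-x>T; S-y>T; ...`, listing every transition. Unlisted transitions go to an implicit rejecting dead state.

start=S0; accept=S7; S0-0>S1; S0-1>S2; S1-0>S3; S1-1>S2; S2-0>S4; S2-1>S5; S3-0>S3; S3-1>S6; S4-0>S4; S4-1>S2; S5-0>S4; S5-1>S5; S6-0>S3; S6-1>S7; S7-0>S3; S7-1>S7

Handle the two conditions separately and then intersect. One (4 states) tracks whether the input so far still matches the prefix `00`; the other (3 states) tracks how much of the suffix `11` has currently been matched. Each combined state is a pair, one component from each; accept when both components accept.
8 states suffice.
        0   1  
>  S0   S1  S2 
   S1   S3  S2 
   S2   S4  S5 
   S3   S3  S6 
   S4   S4  S2 
   S5   S4  S5 
   S6   S3  S7 
 * S7   S3  S7 
(> = start, * = accepting)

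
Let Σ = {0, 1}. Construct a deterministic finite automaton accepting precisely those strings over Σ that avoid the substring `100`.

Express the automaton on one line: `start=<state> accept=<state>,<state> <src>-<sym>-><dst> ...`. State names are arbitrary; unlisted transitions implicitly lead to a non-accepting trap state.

start=q0 accept=q0,q1,q2 q0-0->q0 q0-1->q1 q1-0->q2 q1-1->q1 q2-0->q3 q2-1->q1 q3-0->q3 q3-1->q3

This is the complement of 'contains `100`'. Use the same substring-matching states — q0 through q3 holding how much of `100` has just been matched — but flip the accepting set: everything except the trap q3 accepts.
4 states suffice.
        0   1  
>* q0   q0  q1 
 * q1   q2  q1 
 * q2   q3  q1 
   q3   q3  q3 
(> = start, * = accepting)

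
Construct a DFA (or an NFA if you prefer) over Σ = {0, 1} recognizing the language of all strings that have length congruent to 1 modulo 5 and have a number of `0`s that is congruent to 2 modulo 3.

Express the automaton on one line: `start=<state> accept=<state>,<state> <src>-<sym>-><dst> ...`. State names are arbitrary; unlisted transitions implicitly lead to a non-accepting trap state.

Handle the two conditions separately and then intersect. The first has 5 states tracking the input length modulo 5; the second has 3 states tracking the count of `0`s modulo 3. A product state is a pair (one from each), accepting exactly when both do.
15 states suffice.
          0    1  
>  S0     S1   S2 
   S1     S3   S4 
   S2     S4   S5 
   S3     S6   S7 
   S4     S7   S8 
   S5     S8   S6 
   S6     S9  S10 
   S7    S10  S11 
   S8    S11   S9 
   S9    S12  S13 
   S10   S13   S0 
   S11    S0  S12 
   S12    S2  S14 
   S13   S14   S1 
 * S14    S5   S3 
(> = start, * = accepting)

start=S0 accept=S14 S0-0->S1 S0-1->S2 S1-0->S3 S1-1->S4 S2-0->S4 S2-1->S5 S3-0->S6 S3-1->S7 S4-0->S7 S4-1->S8 S5-0->S8 S5-1->S6 S6-0->S9 S6-1->S10 S7-0->S10 S7-1->S11 S8-0->S11 S8-1->S9 S9-0->S12 S9-1->S13 S10-0->S13 S10-1->S0 S11-0->S0 S11-1->S12 S12-0->S2 S12-1->S14 S13-0->S14 S13-1->S1 S14-0->S5 S14-1->S3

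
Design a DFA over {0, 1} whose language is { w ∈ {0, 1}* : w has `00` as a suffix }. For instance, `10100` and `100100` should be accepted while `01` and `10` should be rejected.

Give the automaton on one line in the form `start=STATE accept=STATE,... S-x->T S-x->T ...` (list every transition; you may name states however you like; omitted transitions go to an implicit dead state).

Let each state record the length of the longest suffix of the input read so far that is also a prefix of `00`. q1 means the last symbol is `0`; q2 means the last 2 symbols are `00`. Accept only at q2, where the string currently ends in `00`.
With 3 states:
        0   1  
>  q0   q1  q0 
   q1   q2  q0 
 * q2   q2  q0 
(> = start, * = accepting)

start=q0 accept=q2 q0-0->q1 q0-1->q0 q1-0->q2 q1-1->q0 q2-0->q2 q2-1->q0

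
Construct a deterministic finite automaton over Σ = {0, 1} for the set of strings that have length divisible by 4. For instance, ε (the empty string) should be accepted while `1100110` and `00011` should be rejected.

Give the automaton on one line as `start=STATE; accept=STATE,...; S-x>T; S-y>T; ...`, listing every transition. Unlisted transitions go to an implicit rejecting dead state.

Count input length modulo 4: every symbol advances one step around the cycle q0 → q1 → q2 → q3 → q0. Accept at q0.
With 4 states:
        0   1  
>* q0   q1  q1 
   q1   q2  q2 
   q2   q3  q3 
   q3   q0  q0 
(> = start, * = accepting)

start=q0; accept=q0; q0-0>q1; q0-1>q1; q1-0>q2; q1-1>q2; q2-0>q3; q2-1>q3; q3-0>q0; q3-1>q0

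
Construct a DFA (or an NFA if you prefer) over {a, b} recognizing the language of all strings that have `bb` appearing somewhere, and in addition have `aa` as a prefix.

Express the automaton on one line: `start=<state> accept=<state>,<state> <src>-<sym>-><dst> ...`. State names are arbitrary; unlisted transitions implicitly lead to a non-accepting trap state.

start=s0 accept=s5 s0-a->s1 s0-b->s2 s1-a->s3 s1-b->s2 s2-a->s2 s2-b->s2 s3-a->s3 s3-b->s4 s4-a->s3 s4-b->s5 s5-a->s5 s5-b->s5

Build one automaton per condition and run them in lockstep. One (3 states) tracks whether and how much of `bb` has been seen; the other (4 states) tracks whether the input so far still matches the prefix `aa`. Each combined state is a pair, one component from each; accept when both components accept. After merging equivalent states the machine shrinks.
With 6 states:
        a   b  
>  s0   s1  s2 
   s1   s3  s2 
   s2   s2  s2 
   s3   s3  s4 
   s4   s3  s5 
 * s5   s5  s5 
(> = start, * = accepting)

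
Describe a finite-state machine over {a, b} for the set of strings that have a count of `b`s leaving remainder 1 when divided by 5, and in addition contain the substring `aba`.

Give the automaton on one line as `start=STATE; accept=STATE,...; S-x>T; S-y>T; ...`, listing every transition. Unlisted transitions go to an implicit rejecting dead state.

start=q0; accept=q6; q0-a>q1; q0-b>q2; q1-a>q1; q1-b>q3; q2-a>q4; q2-b>q5; q3-a>q6; q3-b>q5; q4-a>q4; q4-b>q7; q5-a>q8; q5-b>q9; q6-a>q6; q6-b>q10; q7-a>q10; q7-b>q9; q8-a>q8; q8-b>q11; q9-a>q12; q9-b>q13; q10-a>q10; q10-b>q14; q11-a>q14; q11-b>q13; q12-a>q12; q12-b>q15; q13-a>q16; q13-b>q0; q14-a>q14; q14-b>q17; q15-a>q17; q15-b>q0; q16-a>q16; q16-b>q18; q17-a>q17; q17-b>q19; q18-a>q19; q18-b>q2; q19-a>q19; q19-b>q6

Build one automaton per condition and run them in lockstep. The first has 5 states tracking the count of `b`s modulo 5; the second has 4 states tracking whether and how much of `aba` has been seen. A product state is a pair (one from each), accepting exactly when both do.
A 20-state machine:
          a    b  
>  q0     q1   q2 
   q1     q1   q3 
   q2     q4   q5 
   q3     q6   q5 
   q4     q4   q7 
   q5     q8   q9 
 * q6     q6  q10 
   q7    q10   q9 
   q8     q8  q11 
   q9    q12  q13 
   q10   q10  q14 
   q11   q14  q13 
   q12   q12  q15 
   q13   q16   q0 
   q14   q14  q17 
   q15   q17   q0 
   q16   q16  q18 
   q17   q17  q19 
   q18   q19   q2 
   q19   q19   q6 
(> = start, * = accepting)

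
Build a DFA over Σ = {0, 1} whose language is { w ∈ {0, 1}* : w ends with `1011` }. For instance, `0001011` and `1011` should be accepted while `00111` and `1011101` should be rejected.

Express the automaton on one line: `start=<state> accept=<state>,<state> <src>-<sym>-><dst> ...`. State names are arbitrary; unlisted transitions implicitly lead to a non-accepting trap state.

start=s0 accept=s4 s0-0->s0 s0-1->s1 s1-0->s2 s1-1->s1 s2-0->s0 s2-1->s3 s3-0->s2 s3-1->s4 s4-0->s2 s4-1->s1

Let each state record the length of the longest suffix of the input read so far that is also a prefix of `1011`. s1 means the last symbol is `1`; s2 means the last 2 symbols are `10`; s3 means the last 3 symbols are `101`; s4 means the last 4 symbols are `1011`. Accept only at s4, where the string currently ends in `1011`.
        0   1  
>  s0   s0  s1 
   s1   s2  s1 
   s2   s0  s3 
   s3   s2  s4 
 * s4   s2  s1 
(> = start, * = accepting)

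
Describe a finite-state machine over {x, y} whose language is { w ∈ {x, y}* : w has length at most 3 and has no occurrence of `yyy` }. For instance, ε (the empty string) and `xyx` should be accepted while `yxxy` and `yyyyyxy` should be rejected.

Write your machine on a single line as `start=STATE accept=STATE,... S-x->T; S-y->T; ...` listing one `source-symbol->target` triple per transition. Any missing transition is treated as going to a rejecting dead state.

start=s0; accept=s0,s1,s2,s3,s4,s5; s0-x->s1; s0-y->s2; s1-x->s3; s1-y->s3; s2-x->s3; s2-y->s4; s3-x->s5; s3-y->s5; s4-x->s5; s4-y->s6; s5-x->s6; s5-y->s6; s6-x->s6; s6-y->s6

Handle the two conditions separately and then intersect. One (5 states) tracks the input length, saturating at 4; the other (4 states) tracks partial matches of the forbidden pattern `yyy`. Each combined state is a pair, one component from each; accept when both components accept. Equivalent product states are then merged.
        x   y  
>* s0   s1  s2 
 * s1   s3  s3 
 * s2   s3  s4 
 * s3   s5  s5 
 * s4   s5  s6 
 * s5   s6  s6 
   s6   s6  s6 
(> = start, * = accepting)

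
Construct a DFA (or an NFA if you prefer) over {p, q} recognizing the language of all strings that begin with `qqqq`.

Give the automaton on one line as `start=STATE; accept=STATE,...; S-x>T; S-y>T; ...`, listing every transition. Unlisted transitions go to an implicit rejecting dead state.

start=A; accept=E; A-p>F; A-q>B; B-p>F; B-q>C; C-p>F; C-q>D; D-p>F; D-q>E; E-p>E; E-q>E; F-p>F; F-q>F

Check the first 4 symbols one by one: A through D record how many have matched `qqqq` so far; any wrong symbol goes to the dead state F. After all 4 match we enter the accepting sink E.
6 states suffice.
       p  q 
>  A   F  B 
   B   F  C 
   C   F  D 
   D   F  E 
 * E   E  E 
   F   F  F 
(> = start, * = accepting)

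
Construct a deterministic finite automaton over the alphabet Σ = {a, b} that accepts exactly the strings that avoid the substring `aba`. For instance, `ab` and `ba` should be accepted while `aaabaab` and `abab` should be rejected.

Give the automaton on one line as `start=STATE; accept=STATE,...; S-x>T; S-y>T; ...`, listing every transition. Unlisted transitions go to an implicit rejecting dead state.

This is the complement of 'contains `aba`'. Use the same substring-matching states — q0 through q3 holding how much of `aba` has just been matched — but flip the accepting set: everything except the trap q3 accepts.
4 states suffice.
        a   b  
>* q0   q1  q0 
 * q1   q1  q2 
 * q2   q3  q0 
   q3   q3  q3 
(> = start, * = accepting)

start=q0; accept=q0,q1,q2; q0-a>q1; q0-b>q0; q1-a>q1; q1-b>q2; q2-a>q3; q2-b>q0; q3-a>q3; q3-b>q3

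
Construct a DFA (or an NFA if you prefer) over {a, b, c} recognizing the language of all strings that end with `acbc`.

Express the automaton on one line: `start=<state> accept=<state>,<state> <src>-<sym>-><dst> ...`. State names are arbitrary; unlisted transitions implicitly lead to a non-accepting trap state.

start=s0 accept=s4 s0-a->s1 s0-b->s0 s0-c->s0 s1-a->s1 s1-b->s0 s1-c->s2 s2-a->s1 s2-b->s3 s2-c->s0 s3-a->s1 s3-b->s0 s3-c->s4 s4-a->s1 s4-b->s0 s4-c->s0

Remember how much of `acbc` the current input suffix matches. State s0 means no match yet; s1 means the last symbol is `a`; s2 means the last 2 symbols are `ac`; s3 means the last 3 symbols are `acb`; s4 means the last 4 symbols are `acbc`. Only s4 accepts. On a mismatch, fall back to the longest proper suffix that is still a prefix of `acbc`.
A 5-state machine:
        a   b   c  
>  s0   s1  s0  s0 
   s1   s1  s0  s2 
   s2   s1  s3  s0 
   s3   s1  s0  s4 
 * s4   s1  s0  s0 
(> = start, * = accepting)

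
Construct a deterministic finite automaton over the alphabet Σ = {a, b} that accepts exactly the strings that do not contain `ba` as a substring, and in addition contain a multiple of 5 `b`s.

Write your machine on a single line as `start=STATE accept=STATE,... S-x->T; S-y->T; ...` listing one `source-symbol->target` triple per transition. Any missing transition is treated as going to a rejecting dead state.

start=q0; accept=q0,q9; q0-a->q0; q0-b->q1; q1-a->q2; q1-b->q3; q2-a->q2; q2-b->q4; q3-a->q4; q3-b->q5; q4-a->q4; q4-b->q6; q5-a->q6; q5-b->q7; q6-a->q6; q6-b->q8; q7-a->q8; q7-b->q9; q8-a->q8; q8-b->q10; q9-a->q10; q9-b->q1; q10-a->q10; q10-b->q2

Run two small machines in parallel and take their product. One (3 states) tracks partial matches of the forbidden pattern `ba`; the other (5 states) tracks the count of `b`s modulo 5. Each combined state is a pair, one component from each; accept when both components accept.
With 11 states:
          a    b  
>* q0     q0   q1 
   q1     q2   q3 
   q2     q2   q4 
   q3     q4   q5 
   q4     q4   q6 
   q5     q6   q7 
   q6     q6   q8 
   q7     q8   q9 
   q8     q8  q10 
 * q9    q10   q1 
   q10   q10   q2 
(> = start, * = accepting)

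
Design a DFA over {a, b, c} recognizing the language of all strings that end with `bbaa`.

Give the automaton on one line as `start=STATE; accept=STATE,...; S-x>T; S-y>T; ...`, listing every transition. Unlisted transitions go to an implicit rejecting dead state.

start=s0; accept=s4; s0-a>s0; s0-b>s1; s0-c>s0; s1-a>s0; s1-b>s2; s1-c>s0; s2-a>s3; s2-b>s2; s2-c>s0; s3-a>s4; s3-b>s1; s3-c>s0; s4-a>s0; s4-b>s1; s4-c>s0

Remember how much of `bbaa` the current input suffix matches. State s0 means no match yet; s1 means the last symbol is `b`; s2 means the last 2 symbols are `bb`; s3 means the last 3 symbols are `bba`; s4 means the last 4 symbols are `bbaa`. Only s4 accepts. On a mismatch, fall back to the longest proper suffix that is still a prefix of `bbaa`.
        a   b   c  
>  s0   s0  s1  s0 
   s1   s0  s2  s0 
   s2   s3  s2  s0 
   s3   s4  s1  s0 
 * s4   s0  s1  s0 
(> = start, * = accepting)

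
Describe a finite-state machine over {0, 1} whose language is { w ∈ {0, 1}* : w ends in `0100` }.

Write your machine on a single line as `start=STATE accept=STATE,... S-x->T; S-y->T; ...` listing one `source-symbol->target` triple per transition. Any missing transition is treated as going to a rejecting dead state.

start=S0; accept=S4; S0-0->S1; S0-1->S0; S1-0->S1; S1-1->S2; S2-0->S3; S2-1->S0; S3-0->S4; S3-1->S2; S4-0->S1; S4-1->S2

Remember how much of `0100` the current input suffix matches. State S0 means no match yet; S1 means the last symbol is `0`; S2 means the last 2 symbols are `01`; S3 means the last 3 symbols are `010`; S4 means the last 4 symbols are `0100`. Only S4 accepts. On a mismatch, fall back to the longest proper suffix that is still a prefix of `0100`.
A 5-state machine:
        0   1  
>  S0   S1  S0 
   S1   S1  S2 
   S2   S3  S0 
   S3   S4  S2 
 * S4   S1  S2 
(> = start, * = accepting)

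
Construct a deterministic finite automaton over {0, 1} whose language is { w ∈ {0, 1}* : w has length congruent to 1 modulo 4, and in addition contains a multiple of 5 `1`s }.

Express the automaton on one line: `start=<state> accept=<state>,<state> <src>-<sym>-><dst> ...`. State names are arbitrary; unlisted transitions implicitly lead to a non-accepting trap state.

start=q0 accept=q1 q0-0->q1 q0-1->q2 q1-0->q3 q1-1->q4 q2-0->q4 q2-1->q5 q3-0->q6 q3-1->q7 q4-0->q7 q4-1->q8 q5-0->q8 q5-1->q9 q6-0->q0 q6-1->q10 q7-0->q10 q7-1->q11 q8-0->q11 q8-1->q12 q9-0->q12 q9-1->q13 q10-0->q2 q10-1->q14 q11-0->q14 q11-1->q15 q12-0->q15 q12-1->q16 q13-0->q16 q13-1->q1 q14-0->q5 q14-1->q17 q15-0->q17 q15-1->q18 q16-0->q18 q16-1->q3 q17-0->q9 q17-1->q19 q18-0->q19 q18-1->q6 q19-0->q13 q19-1->q0

Run two small machines in parallel and take their product. One (4 states) tracks the input length modulo 4; the other (5 states) tracks the count of `1`s modulo 5. Each combined state is a pair, one component from each; accept when both components accept.
A 20-state machine:
          0    1  
>  q0     q1   q2 
 * q1     q3   q4 
   q2     q4   q5 
   q3     q6   q7 
   q4     q7   q8 
   q5     q8   q9 
   q6     q0  q10 
   q7    q10  q11 
   q8    q11  q12 
   q9    q12  q13 
   q10    q2  q14 
   q11   q14  q15 
   q12   q15  q16 
   q13   q16   q1 
   q14    q5  q17 
   q15   q17  q18 
   q16   q18   q3 
   q17    q9  q19 
   q18   q19   q6 
   q19   q13   q0 
(> = start, * = accepting)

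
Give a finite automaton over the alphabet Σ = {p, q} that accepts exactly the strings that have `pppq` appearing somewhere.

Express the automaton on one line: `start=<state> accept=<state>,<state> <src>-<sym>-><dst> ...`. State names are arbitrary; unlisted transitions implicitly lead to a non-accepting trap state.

States S0..S3 record the length of the longest prefix of `pppq` that matches the current input suffix. Reaching S4 means `pppq` has been seen, and we stay there forever. Accept from S4.
5 states suffice.
        p   q  
>  S0   S1  S0 
   S1   S2  S0 
   S2   S3  S0 
   S3   S3  S4 
 * S4   S4  S4 
(> = start, * = accepting)

start=S0 accept=S4 S0-p->S1 S0-q->S0 S1-p->S2 S1-q->S0 S2-p->S3 S2-q->S0 S3-p->S3 S3-q->S4 S4-p->S4 S4-q->S4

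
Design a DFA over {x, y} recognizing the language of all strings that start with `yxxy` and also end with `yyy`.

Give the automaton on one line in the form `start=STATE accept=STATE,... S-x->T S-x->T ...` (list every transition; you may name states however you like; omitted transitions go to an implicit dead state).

Handle the two conditions separately and then intersect. One (6 states) tracks whether the input so far still matches the prefix `yxxy`; the other (4 states) tracks how much of the suffix `yyy` has currently been matched. Each combined state is a pair, one component from each; accept when both components accept. After merging equivalent states the machine shrinks.
        x   y  
>  q0   q1  q2 
   q1   q1  q1 
   q2   q3  q1 
   q3   q4  q1 
   q4   q1  q5 
   q5   q6  q7 
   q6   q6  q5 
   q7   q6  q8 
 * q8   q6  q8 
(> = start, * = accepting)

start=q0 accept=q8 q0-x->q1 q0-y->q2 q1-x->q1 q1-y->q1 q2-x->q3 q2-y->q1 q3-x->q4 q3-y->q1 q4-x->q1 q4-y->q5 q5-x->q6 q5-y->q7 q6-x->q6 q6-y->q5 q7-x->q6 q7-y->q8 q8-x->q6 q8-y->q8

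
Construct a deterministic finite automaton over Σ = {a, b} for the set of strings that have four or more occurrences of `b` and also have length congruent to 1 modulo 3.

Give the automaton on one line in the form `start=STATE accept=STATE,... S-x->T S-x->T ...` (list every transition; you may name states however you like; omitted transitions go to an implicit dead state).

start=q0 accept=q11,q17 q0-a->q1 q0-b->q2 q1-a->q3 q1-b->q4 q2-a->q4 q2-b->q5 q3-a->q0 q3-b->q6 q4-a->q6 q4-b->q7 q5-a->q7 q5-b->q8 q6-a->q2 q6-b->q9 q7-a->q9 q7-b->q10 q8-a->q10 q8-b->q11 q9-a->q5 q9-b->q12 q10-a->q12 q10-b->q13 q11-a->q13 q11-b->q14 q12-a->q8 q12-b->q15 q13-a->q15 q13-b->q16 q14-a->q16 q14-b->q16 q15-a->q11 q15-b->q17 q16-a->q17 q16-b->q17 q17-a->q14 q17-b->q14

Handle the two conditions separately and then intersect. The first has 6 states tracking the count of `b`s, saturating at 5; the second has 3 states tracking the input length modulo 3. A product state is a pair (one from each), accepting exactly when both do.
          a    b  
>  q0     q1   q2 
   q1     q3   q4 
   q2     q4   q5 
   q3     q0   q6 
   q4     q6   q7 
   q5     q7   q8 
   q6     q2   q9 
   q7     q9  q10 
   q8    q10  q11 
   q9     q5  q12 
   q10   q12  q13 
 * q11   q13  q14 
   q12    q8  q15 
   q13   q15  q16 
   q14   q16  q16 
   q15   q11  q17 
   q16   q17  q17 
 * q17   q14  q14 
(> = start, * = accepting)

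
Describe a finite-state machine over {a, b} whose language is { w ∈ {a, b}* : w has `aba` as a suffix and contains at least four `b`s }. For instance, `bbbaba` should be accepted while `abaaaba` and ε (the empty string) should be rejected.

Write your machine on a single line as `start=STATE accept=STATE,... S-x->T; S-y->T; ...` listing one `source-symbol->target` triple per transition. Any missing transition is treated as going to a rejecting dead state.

Handle the two conditions separately and then intersect. One (4 states) tracks how much of the suffix `aba` has currently been matched; the other (6 states) tracks the count of `b`s, saturating at 5. Each combined state is a pair, one component from each; accept when both components accept. After merging equivalent states the machine shrinks.
7 states suffice.
        a   b  
>  q0   q0  q1 
   q1   q1  q2 
   q2   q2  q3 
   q3   q4  q3 
   q4   q4  q5 
   q5   q6  q3 
 * q6   q4  q5 
(> = start, * = accepting)

start=q0; accept=q6; q0-a->q0; q0-b->q1; q1-a->q1; q1-b->q2; q2-a->q2; q2-b->q3; q3-a->q4; q3-b->q3; q4-a->q4; q4-b->q5; q5-a->q6; q5-b->q3; q6-a->q4; q6-b->q5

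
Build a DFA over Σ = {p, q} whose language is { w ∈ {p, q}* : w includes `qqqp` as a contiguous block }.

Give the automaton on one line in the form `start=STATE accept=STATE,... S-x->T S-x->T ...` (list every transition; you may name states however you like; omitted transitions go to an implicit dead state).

States A..D record the length of the longest prefix of `qqqp` that matches the current input suffix. Reaching E means `qqqp` has been seen, and we stay there forever. Accept from E.
With 5 states:
       p  q 
>  A   A  B 
   B   A  C 
   C   A  D 
   D   E  D 
 * E   E  E 
(> = start, * = accepting)

start=A accept=E A-p->A A-q->B B-p->A B-q->C C-p->A C-q->D D-p->E D-q->D E-p->E E-q->E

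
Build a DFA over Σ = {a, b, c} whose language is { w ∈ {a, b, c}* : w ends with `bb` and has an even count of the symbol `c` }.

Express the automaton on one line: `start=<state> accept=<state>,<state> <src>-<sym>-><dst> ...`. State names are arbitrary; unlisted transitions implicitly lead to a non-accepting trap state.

Build one automaton per condition and run them in lockstep. One (3 states) tracks how much of the suffix `bb` has currently been matched; the other (2 states) tracks the count of `c`s modulo 2. Each combined state is a pair, one component from each; accept when both components accept.
With 6 states:
        a   b   c  
>  S0   S0  S1  S2 
   S1   S0  S3  S2 
   S2   S2  S4  S0 
 * S3   S0  S3  S2 
   S4   S2  S5  S0 
   S5   S2  S5  S0 
(> = start, * = accepting)

start=S0 accept=S3 S0-a->S0 S0-b->S1 S0-c->S2 S1-a->S0 S1-b->S3 S1-c->S2 S2-a->S2 S2-b->S4 S2-c->S0 S3-a->S0 S3-b->S3 S3-c->S2 S4-a->S2 S4-b->S5 S4-c->S0 S5-a->S2 S5-b->S5 S5-c->S0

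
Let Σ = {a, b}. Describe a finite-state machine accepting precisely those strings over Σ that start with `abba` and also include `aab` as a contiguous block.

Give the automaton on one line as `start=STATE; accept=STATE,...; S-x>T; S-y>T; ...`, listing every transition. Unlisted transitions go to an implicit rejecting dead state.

Build one automaton per condition and run them in lockstep. The first has 6 states tracking whether the input so far still matches the prefix `abba`; the second has 4 states tracking whether and how much of `aab` has been seen. A product state is a pair (one from each), accepting exactly when both do.
With 12 states:
          a    b  
>  q0     q1   q2 
   q1     q3   q4 
   q2     q5   q2 
   q3     q3   q6 
   q4     q5   q7 
   q5     q3   q2 
   q6     q6   q6 
   q7     q8   q2 
   q8     q9  q10 
   q9     q9  q11 
   q10    q8  q10 
 * q11   q11  q11 
(> = start, * = accepting)

start=q0; accept=q11; q0-a>q1; q0-b>q2; q1-a>q3; q1-b>q4; q2-a>q5; q2-b>q2; q3-a>q3; q3-b>q6; q4-a>q5; q4-b>q7; q5-a>q3; q5-b>q2; q6-a>q6; q6-b>q6; q7-a>q8; q7-b>q2; q8-a>q9; q8-b>q10; q9-a>q9; q9-b>q11; q10-a>q8; q10-b>q10; q11-a>q11; q11-b>q11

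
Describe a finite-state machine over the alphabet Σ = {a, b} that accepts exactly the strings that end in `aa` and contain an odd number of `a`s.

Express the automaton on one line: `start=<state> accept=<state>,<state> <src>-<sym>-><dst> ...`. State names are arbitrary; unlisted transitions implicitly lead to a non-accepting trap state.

start=S0 accept=S4 S0-a->S1 S0-b->S0 S1-a->S2 S1-b->S3 S2-a->S4 S2-b->S0 S3-a->S5 S3-b->S3 S4-a->S2 S4-b->S3 S5-a->S4 S5-b->S0

Build one automaton per condition and run them in lockstep. The first has 3 states tracking how much of the suffix `aa` has currently been matched; the second has 2 states tracking the count of `a`s modulo 2. A product state is a pair (one from each), accepting exactly when both do.
6 states suffice.
        a   b  
>  S0   S1  S0 
   S1   S2  S3 
   S2   S4  S0 
   S3   S5  S3 
 * S4   S2  S3 
   S5   S4  S0 
(> = start, * = accepting)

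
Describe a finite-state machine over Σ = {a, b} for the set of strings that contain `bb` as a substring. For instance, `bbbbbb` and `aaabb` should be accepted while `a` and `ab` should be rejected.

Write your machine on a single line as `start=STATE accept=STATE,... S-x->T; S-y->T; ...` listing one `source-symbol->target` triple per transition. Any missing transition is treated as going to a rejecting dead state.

Track how much of `bb` has been matched so far: state S0 is no progress, S2 is the absorbing accept state reached once `bb` has occurred. Intermediate states record partial matches; on a mismatch, fall back to the longest reusable overlap.
With 3 states:
        a   b  
>  S0   S0  S1 
   S1   S0  S2 
 * S2   S2  S2 
(> = start, * = accepting)

start=S0; accept=S2; S0-a->S0; S0-b->S1; S1-a->S0; S1-b->S2; S2-a->S2; S2-b->S2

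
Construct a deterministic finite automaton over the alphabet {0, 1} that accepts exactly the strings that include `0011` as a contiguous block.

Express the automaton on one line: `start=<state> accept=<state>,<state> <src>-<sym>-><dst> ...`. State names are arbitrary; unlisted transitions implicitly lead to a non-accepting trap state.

start=A accept=E A-0->B A-1->A B-0->C B-1->A C-0->C C-1->D D-0->B D-1->E E-0->E E-1->E

Track how much of `0011` has been matched so far: state A is no progress, E is the absorbing accept state reached once `0011` has occurred. Intermediate states record partial matches; on a mismatch, fall back to the longest reusable overlap.
With 5 states:
       0  1 
>  A   B  A 
   B   C  A 
   C   C  D 
   D   B  E 
 * E   E  E 
(> = start, * = accepting)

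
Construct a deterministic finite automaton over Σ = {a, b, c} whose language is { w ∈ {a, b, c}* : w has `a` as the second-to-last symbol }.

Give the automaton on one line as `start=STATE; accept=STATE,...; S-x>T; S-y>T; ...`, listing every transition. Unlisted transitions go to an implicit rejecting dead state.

start=s0; accept=s4,s5,s6; s0-a>s1; s0-b>s2; s0-c>s3; s1-a>s4; s1-b>s5; s1-c>s6; s2-a>s7; s2-b>s8; s2-c>s9; s3-a>s10; s3-b>s11; s3-c>s12; s4-a>s4; s4-b>s5; s4-c>s6; s5-a>s7; s5-b>s8; s5-c>s9; s6-a>s10; s6-b>s11; s6-c>s12; s7-a>s4; s7-b>s5; s7-c>s6; s8-a>s7; s8-b>s8; s8-c>s9; s9-a>s10; s9-b>s11; s9-c>s12; s10-a>s4; s10-b>s5; s10-c>s6; s11-a>s7; s11-b>s8; s11-c>s9; s12-a>s10; s12-b>s11; s12-c>s12

Because acceptance depends on a position counted from the end, the machine has to buffer the most recent 2 symbols. Make each state the string of the last up-to-2 symbols read; on input `x` shift the window left and append `x`. Accept when the buffered window has length 2 and begins with `a`.
A 13-state machine:
          a    b    c  
>  s0     s1   s2   s3 
   s1     s4   s5   s6 
   s2     s7   s8   s9 
   s3    s10  s11  s12 
 * s4     s4   s5   s6 
 * s5     s7   s8   s9 
 * s6    s10  s11  s12 
   s7     s4   s5   s6 
   s8     s7   s8   s9 
   s9    s10  s11  s12 
   s10    s4   s5   s6 
   s11    s7   s8   s9 
   s12   s10  s11  s12 
(> = start, * = accepting)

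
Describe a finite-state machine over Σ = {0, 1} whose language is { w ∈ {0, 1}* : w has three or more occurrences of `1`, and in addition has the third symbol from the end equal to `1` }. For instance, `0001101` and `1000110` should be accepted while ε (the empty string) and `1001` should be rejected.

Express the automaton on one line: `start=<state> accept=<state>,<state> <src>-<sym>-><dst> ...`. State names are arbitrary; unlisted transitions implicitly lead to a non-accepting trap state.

Build one automaton per condition and run them in lockstep. The first has 5 states tracking the count of `1`s, saturating at 4; the second has 15 states tracking the last 3 symbols read. A product state is a pair (one from each), accepting exactly when both do. Minimizing collapses redundant product states.
          0    1  
>  S0     S0   S1 
   S1     S2   S3 
   S2     S2   S4 
   S3     S5   S6 
   S4     S5   S7 
   S5     S8   S9 
 * S6    S10   S6 
   S7    S10   S6 
   S8     S8  S11 
 * S9    S12   S7 
 * S10   S13   S9 
   S11   S12   S7 
   S12   S13   S9 
 * S13    S8  S11 
(> = start, * = accepting)

start=S0 accept=S6,S9,S10,S13 S0-0->S0 S0-1->S1 S1-0->S2 S1-1->S3 S2-0->S2 S2-1->S4 S3-0->S5 S3-1->S6 S4-0->S5 S4-1->S7 S5-0->S8 S5-1->S9 S6-0->S10 S6-1->S6 S7-0->S10 S7-1->S6 S8-0->S8 S8-1->S11 S9-0->S12 S9-1->S7 S10-0->S13 S10-1->S9 S11-0->S12 S11-1->S7 S12-0->S13 S12-1->S9 S13-0->S8 S13-1->S11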